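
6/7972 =3/3986= 0.00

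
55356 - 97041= - 41685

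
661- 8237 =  - 7576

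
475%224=27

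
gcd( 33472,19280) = 16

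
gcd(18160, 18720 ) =80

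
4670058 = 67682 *69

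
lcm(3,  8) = 24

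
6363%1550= 163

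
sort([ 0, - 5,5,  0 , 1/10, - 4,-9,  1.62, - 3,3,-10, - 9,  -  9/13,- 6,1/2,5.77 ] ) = [-10, - 9, - 9,-6, - 5, - 4 , -3, - 9/13,  0,0 , 1/10, 1/2, 1.62,3,5, 5.77 ]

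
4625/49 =94 + 19/49=94.39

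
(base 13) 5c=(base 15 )52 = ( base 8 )115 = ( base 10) 77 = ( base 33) 2B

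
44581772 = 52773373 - 8191601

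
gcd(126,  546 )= 42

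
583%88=55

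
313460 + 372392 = 685852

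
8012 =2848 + 5164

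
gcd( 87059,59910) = 1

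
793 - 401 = 392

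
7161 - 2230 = 4931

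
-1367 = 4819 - 6186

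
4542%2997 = 1545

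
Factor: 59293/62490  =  2^(-1) * 3^(-1)*5^( -1 )*13^1*2083^( - 1)*4561^1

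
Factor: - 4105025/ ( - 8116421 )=5^2*164201^1*8116421^(-1 ) 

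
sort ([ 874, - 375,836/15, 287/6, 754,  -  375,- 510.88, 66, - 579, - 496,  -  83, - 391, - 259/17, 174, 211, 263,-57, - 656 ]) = [ - 656, - 579, - 510.88, - 496,  -  391,- 375,- 375, - 83, - 57, - 259/17,287/6,836/15, 66, 174, 211, 263,754,  874 ] 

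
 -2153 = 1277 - 3430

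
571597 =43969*13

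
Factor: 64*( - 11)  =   - 704 = - 2^6*11^1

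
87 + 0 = 87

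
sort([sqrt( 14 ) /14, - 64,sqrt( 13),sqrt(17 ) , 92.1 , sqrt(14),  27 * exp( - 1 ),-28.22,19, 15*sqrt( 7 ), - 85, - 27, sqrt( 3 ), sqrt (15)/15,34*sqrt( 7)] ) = [  -  85, - 64, - 28.22 , - 27,sqrt(15 )/15,sqrt ( 14)/14, sqrt(3 ),sqrt( 13),sqrt (14 ) , sqrt( 17),27*exp( - 1) , 19,15*sqrt(7), 34*sqrt (7) , 92.1]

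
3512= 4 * 878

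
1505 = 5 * 301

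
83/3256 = 83/3256 = 0.03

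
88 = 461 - 373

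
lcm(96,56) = 672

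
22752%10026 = 2700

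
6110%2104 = 1902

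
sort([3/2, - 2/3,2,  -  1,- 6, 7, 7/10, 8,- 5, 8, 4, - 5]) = [-6, - 5, - 5, - 1, - 2/3 , 7/10,3/2, 2, 4, 7, 8, 8] 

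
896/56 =16  =  16.00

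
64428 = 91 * 708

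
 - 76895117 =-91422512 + 14527395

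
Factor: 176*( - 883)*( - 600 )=93244800=2^7*3^1*5^2*11^1*883^1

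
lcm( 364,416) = 2912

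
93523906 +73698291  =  167222197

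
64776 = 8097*8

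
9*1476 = 13284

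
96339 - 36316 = 60023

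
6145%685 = 665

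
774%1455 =774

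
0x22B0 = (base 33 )853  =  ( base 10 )8880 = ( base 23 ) GI2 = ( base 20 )1240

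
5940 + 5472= 11412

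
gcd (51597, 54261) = 9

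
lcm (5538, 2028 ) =143988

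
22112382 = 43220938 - 21108556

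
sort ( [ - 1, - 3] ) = [ - 3,- 1 ]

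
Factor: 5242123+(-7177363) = - 1935240=-  2^3 * 3^1*5^1 *16127^1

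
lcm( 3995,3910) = 183770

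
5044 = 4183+861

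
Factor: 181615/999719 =25945/142817  =  5^1*17^ (-1 )*31^ ( - 1)*271^( - 1)*5189^1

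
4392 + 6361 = 10753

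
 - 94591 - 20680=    - 115271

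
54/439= 54/439 = 0.12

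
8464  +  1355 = 9819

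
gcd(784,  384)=16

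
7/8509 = 7/8509 = 0.00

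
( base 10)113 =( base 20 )5d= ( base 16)71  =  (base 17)6B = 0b1110001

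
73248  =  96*763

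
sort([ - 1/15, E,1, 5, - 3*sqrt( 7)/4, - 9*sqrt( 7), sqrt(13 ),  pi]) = [ - 9*sqrt( 7), - 3*sqrt(7 )/4 , -1/15,1, E, pi, sqrt(13), 5 ]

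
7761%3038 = 1685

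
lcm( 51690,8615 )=51690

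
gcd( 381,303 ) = 3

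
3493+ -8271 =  - 4778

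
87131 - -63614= 150745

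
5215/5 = 1043 = 1043.00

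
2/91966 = 1/45983 = 0.00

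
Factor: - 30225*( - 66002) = 1994910450 = 2^1*3^1 * 5^2 * 13^1 * 31^1 * 61^1 *541^1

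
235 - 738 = -503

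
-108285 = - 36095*3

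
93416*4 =373664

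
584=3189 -2605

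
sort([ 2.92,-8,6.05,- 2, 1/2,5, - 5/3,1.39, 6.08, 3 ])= [ - 8, - 2, - 5/3,1/2,1.39, 2.92,3, 5,6.05,6.08 ]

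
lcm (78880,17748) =709920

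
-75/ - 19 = 75/19 = 3.95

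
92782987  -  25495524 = 67287463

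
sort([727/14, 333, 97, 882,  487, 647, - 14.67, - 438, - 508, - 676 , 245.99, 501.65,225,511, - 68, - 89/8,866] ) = [ - 676, - 508, - 438,-68, - 14.67,- 89/8,  727/14,97, 225, 245.99, 333 , 487, 501.65,  511, 647,866,882 ] 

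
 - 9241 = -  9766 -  -525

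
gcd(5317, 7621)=1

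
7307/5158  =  7307/5158 = 1.42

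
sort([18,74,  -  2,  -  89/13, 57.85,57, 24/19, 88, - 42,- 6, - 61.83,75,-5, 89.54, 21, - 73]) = [  -  73, - 61.83,-42, - 89/13,  -  6, - 5, - 2,24/19, 18 , 21,57,57.85, 74, 75,  88, 89.54]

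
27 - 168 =- 141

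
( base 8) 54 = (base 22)20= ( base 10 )44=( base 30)1e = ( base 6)112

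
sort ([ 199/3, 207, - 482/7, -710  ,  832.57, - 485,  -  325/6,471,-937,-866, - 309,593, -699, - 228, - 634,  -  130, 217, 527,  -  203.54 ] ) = [- 937,-866, - 710 , - 699, - 634,  -  485, - 309, - 228, - 203.54, - 130, - 482/7, - 325/6, 199/3,207 , 217, 471, 527,  593, 832.57]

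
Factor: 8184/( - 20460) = - 2/5= - 2^1*5^( - 1 ) 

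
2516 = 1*2516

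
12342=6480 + 5862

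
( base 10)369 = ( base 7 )1035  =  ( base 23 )g1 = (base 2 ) 101110001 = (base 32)BH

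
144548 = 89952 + 54596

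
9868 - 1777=8091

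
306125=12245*25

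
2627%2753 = 2627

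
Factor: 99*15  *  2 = 2^1*3^3 * 5^1 * 11^1 = 2970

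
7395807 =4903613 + 2492194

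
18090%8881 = 328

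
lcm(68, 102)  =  204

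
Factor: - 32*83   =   - 2656 = - 2^5* 83^1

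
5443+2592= 8035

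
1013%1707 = 1013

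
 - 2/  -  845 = 2/845 = 0.00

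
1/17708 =1/17708  =  0.00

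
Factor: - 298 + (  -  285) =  - 583= - 11^1*53^1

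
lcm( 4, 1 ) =4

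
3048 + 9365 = 12413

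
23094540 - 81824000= - 58729460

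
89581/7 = 89581/7 = 12797.29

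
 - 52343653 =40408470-92752123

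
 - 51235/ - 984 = 51235/984  =  52.07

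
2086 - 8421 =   -  6335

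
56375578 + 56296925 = 112672503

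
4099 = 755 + 3344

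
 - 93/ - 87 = 1  +  2/29=1.07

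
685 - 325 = 360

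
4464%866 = 134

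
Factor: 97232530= 2^1*5^1*9723253^1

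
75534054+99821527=175355581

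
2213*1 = 2213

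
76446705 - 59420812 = 17025893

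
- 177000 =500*( - 354 )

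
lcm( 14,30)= 210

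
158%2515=158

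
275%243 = 32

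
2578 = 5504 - 2926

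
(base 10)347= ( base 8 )533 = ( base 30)BH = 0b101011011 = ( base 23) f2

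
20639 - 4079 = 16560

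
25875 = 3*8625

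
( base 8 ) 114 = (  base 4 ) 1030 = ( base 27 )2M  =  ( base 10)76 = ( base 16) 4c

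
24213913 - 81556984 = - 57343071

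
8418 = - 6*(- 1403)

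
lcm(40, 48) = 240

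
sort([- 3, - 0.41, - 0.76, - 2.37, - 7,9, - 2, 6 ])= [ - 7, - 3, - 2.37, - 2,-0.76, - 0.41,6,9]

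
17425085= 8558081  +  8867004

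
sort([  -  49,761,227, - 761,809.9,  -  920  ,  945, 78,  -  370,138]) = [  -  920 , - 761,  -  370, - 49,78,138,  227, 761, 809.9 , 945]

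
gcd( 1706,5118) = 1706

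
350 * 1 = 350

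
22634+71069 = 93703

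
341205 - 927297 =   -  586092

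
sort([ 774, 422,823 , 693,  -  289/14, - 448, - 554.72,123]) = [ - 554.72, - 448, - 289/14, 123,422,693,774,823]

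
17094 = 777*22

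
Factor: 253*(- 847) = -214291 = -7^1*11^3*23^1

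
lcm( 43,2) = 86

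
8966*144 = 1291104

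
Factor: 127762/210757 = 2^1*127^1*419^(- 1) = 254/419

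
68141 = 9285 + 58856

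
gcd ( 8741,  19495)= 1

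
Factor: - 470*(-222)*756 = 2^4*3^4*5^1*7^1 *37^1 * 47^1 = 78881040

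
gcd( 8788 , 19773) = 2197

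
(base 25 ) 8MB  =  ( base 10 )5561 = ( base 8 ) 12671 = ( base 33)53h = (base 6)41425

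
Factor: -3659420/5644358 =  - 2^1*5^1*17^1*47^1*71^( -1 )*229^1*39749^( - 1) = - 1829710/2822179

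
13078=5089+7989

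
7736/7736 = 1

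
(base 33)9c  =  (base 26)BN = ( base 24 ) cl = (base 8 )465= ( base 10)309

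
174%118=56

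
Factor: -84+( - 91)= -5^2 * 7^1 = -175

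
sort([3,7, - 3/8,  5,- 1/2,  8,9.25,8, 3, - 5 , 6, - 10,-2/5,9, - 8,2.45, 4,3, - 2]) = [ - 10, - 8, - 5, - 2, - 1/2, - 2/5, - 3/8,2.45,3,3,3,4, 5, 6 , 7,8,8, 9,  9.25]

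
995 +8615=9610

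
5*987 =4935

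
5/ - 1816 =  - 1+1811/1816 =-0.00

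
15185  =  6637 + 8548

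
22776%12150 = 10626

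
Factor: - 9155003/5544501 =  - 3^(  -  1)*11^1*13^1*73^1*877^1*1848167^( - 1 ) 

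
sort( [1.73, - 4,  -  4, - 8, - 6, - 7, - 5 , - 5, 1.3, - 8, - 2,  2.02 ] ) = [ - 8,-8,  -  7, -6,-5, - 5,-4, -4, - 2, 1.3, 1.73, 2.02 ]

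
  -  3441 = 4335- 7776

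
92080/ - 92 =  - 1001 + 3/23  =  - 1000.87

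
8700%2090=340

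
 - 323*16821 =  - 5433183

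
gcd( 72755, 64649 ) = 1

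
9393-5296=4097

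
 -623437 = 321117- 944554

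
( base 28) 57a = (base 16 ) 101e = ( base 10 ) 4126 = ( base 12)247A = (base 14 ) 170a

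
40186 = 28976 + 11210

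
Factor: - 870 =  -2^1*3^1*5^1*29^1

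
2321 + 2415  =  4736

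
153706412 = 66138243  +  87568169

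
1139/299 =3 + 242/299=   3.81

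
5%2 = 1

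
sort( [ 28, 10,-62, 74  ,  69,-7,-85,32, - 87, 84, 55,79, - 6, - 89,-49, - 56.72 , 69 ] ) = [-89, - 87,-85, - 62,-56.72,-49,-7, - 6, 10, 28, 32, 55,69, 69, 74,79,84]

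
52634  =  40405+12229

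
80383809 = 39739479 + 40644330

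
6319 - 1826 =4493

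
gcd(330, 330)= 330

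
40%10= 0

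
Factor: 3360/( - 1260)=-8/3 = - 2^3*3^(-1 )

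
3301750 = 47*70250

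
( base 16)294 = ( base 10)660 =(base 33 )K0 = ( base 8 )1224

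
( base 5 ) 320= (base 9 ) 104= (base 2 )1010101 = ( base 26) 37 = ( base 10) 85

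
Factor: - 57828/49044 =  - 79/67 = - 67^( - 1)*79^1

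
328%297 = 31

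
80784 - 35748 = 45036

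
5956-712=5244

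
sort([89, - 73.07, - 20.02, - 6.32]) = [-73.07,- 20.02, - 6.32,  89] 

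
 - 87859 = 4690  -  92549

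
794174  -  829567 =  - 35393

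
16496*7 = 115472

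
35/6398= 5/914 = 0.01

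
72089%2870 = 339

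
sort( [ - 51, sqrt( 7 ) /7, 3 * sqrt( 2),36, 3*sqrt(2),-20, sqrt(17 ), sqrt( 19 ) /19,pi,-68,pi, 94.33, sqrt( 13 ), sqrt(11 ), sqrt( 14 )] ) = [ - 68, - 51,-20, sqrt(19 ) /19, sqrt( 7 )/7,pi, pi, sqrt( 11), sqrt( 13 ) , sqrt(14 ),sqrt( 17 ), 3*sqrt( 2 ), 3*sqrt(  2),36, 94.33] 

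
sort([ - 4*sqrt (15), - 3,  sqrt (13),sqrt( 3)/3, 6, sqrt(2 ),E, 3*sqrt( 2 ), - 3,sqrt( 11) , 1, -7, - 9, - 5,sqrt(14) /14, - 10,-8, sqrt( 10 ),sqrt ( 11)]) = [ - 4*sqrt( 15 ), - 10, - 9 , - 8,-7,-5, - 3, - 3,sqrt ( 14)/14,sqrt( 3) /3,1,sqrt( 2 ),E, sqrt ( 10),sqrt (11), sqrt( 11 ),sqrt(13),3 * sqrt(2), 6]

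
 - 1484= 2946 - 4430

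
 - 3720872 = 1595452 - 5316324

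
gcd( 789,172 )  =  1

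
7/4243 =7/4243  =  0.00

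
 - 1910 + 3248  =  1338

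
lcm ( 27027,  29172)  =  1837836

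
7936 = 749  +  7187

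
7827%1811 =583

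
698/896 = 349/448= 0.78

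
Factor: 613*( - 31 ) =-31^1*613^1 = - 19003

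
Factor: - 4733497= -17^1*383^1*727^1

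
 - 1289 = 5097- 6386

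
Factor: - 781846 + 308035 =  - 473811 = - 3^1 * 13^1*12149^1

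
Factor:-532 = -2^2*7^1*19^1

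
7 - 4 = 3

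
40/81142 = 20/40571=0.00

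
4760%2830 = 1930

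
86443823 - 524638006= -438194183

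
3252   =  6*542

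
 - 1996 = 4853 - 6849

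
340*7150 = 2431000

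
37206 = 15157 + 22049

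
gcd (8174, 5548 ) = 2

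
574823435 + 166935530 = 741758965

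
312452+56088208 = 56400660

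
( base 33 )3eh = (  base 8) 7242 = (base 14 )1518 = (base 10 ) 3746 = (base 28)4lm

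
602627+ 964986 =1567613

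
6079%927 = 517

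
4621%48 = 13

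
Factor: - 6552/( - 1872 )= 2^ ( - 1 )*7^1 =7/2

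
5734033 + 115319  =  5849352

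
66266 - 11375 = 54891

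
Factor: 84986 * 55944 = 2^4 * 3^3*7^1*11^1*37^1*3863^1 = 4754456784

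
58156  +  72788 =130944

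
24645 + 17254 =41899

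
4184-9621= - 5437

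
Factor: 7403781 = 3^1*7^1*11^1*32051^1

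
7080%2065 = 885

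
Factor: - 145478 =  - 2^1  *  72739^1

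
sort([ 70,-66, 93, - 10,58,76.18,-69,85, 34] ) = [ - 69,-66, - 10,34,58 , 70, 76.18,85,93 ]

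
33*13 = 429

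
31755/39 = 814 + 3/13 = 814.23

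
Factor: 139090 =2^1*5^1*7^1*1987^1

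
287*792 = 227304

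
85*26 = 2210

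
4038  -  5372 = -1334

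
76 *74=5624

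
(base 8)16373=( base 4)1303323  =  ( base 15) 22e9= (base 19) 11a9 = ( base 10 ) 7419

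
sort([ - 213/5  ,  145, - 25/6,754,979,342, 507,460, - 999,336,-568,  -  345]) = [ - 999 ,- 568,-345, -213/5 ,-25/6,145,336, 342, 460, 507,754,979] 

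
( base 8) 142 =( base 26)3K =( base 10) 98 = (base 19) 53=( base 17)5D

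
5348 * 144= 770112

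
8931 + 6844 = 15775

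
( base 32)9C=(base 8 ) 454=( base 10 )300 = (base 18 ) gc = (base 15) 150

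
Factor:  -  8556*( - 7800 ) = 66736800 = 2^5*3^2*5^2*13^1*23^1*31^1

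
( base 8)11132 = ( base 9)6400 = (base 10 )4698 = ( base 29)5H0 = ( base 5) 122243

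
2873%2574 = 299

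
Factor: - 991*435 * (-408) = 175882680 = 2^3*3^2*5^1*17^1*29^1*991^1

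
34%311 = 34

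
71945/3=71945/3 = 23981.67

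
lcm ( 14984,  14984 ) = 14984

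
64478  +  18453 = 82931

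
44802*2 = 89604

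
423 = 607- 184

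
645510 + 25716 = 671226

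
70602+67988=138590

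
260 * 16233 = 4220580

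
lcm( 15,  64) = 960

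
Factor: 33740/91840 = 2^( -4)*41^( - 1) * 241^1 = 241/656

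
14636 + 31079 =45715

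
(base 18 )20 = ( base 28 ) 18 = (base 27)19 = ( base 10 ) 36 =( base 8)44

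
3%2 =1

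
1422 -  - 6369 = 7791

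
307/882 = 307/882 =0.35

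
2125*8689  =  18464125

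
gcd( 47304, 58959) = 9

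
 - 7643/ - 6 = 1273 + 5/6 = 1273.83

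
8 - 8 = 0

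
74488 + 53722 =128210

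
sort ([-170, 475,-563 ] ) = [ - 563, - 170 , 475]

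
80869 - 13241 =67628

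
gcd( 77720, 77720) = 77720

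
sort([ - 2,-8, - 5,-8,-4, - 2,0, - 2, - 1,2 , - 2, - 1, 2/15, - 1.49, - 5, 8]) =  [ - 8, - 8, - 5,- 5,- 4, - 2,-2, - 2,- 2, - 1.49, - 1  , - 1,0,2/15, 2,  8]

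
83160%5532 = 180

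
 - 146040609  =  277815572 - 423856181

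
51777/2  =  25888  +  1/2  =  25888.50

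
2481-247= 2234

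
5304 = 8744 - 3440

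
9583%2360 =143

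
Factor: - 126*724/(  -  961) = 2^3  *  3^2* 7^1 *31^(-2) * 181^1 =91224/961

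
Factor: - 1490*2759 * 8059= - 33129823690=-2^1*5^1*31^1*89^1 *149^1*8059^1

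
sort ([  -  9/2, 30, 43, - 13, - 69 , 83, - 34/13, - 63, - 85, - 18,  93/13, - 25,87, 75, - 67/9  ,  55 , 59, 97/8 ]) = [ - 85, - 69, - 63,-25, - 18, - 13, - 67/9, - 9/2, - 34/13, 93/13,97/8,30,  43,  55, 59,75, 83,87 ] 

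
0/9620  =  0= 0.00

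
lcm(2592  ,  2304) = 20736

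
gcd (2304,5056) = 64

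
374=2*187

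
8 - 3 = 5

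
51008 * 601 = 30655808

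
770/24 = 385/12 = 32.08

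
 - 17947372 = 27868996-45816368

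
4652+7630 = 12282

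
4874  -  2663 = 2211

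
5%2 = 1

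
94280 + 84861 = 179141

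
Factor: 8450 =2^1*5^2*13^2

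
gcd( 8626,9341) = 1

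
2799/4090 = 2799/4090 = 0.68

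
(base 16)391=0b1110010001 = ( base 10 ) 913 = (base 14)493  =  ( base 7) 2443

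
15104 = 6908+8196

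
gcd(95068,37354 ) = 2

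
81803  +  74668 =156471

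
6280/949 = 6 + 586/949=6.62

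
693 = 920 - 227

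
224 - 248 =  - 24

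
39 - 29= 10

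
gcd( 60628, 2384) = 4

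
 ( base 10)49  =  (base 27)1M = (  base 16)31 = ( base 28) 1L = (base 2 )110001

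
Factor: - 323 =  - 17^1 * 19^1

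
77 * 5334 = 410718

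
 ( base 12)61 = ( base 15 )4d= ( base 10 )73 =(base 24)31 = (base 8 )111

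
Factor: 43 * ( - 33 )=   - 1419 =- 3^1 *11^1  *  43^1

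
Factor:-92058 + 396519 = 3^2*33829^1=304461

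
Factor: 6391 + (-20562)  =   - 14171= - 37^1 * 383^1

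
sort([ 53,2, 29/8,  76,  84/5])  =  [ 2, 29/8, 84/5,53 , 76]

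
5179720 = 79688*65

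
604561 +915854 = 1520415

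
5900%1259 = 864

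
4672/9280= 73/145 = 0.50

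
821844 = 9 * 91316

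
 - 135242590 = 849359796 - 984602386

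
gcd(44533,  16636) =1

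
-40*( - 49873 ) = 1994920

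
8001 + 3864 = 11865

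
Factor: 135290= 2^1*5^1*83^1 *163^1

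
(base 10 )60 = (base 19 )33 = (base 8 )74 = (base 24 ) 2c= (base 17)39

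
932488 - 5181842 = - 4249354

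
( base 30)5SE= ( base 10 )5354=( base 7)21416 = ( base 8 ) 12352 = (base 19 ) EFF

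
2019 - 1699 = 320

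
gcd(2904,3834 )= 6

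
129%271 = 129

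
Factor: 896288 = 2^5*37^1 * 757^1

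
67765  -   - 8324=76089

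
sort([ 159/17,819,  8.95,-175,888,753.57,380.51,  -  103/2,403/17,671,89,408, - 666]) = [ - 666, - 175, - 103/2, 8.95,159/17,403/17, 89,380.51, 408,  671,753.57,819,888]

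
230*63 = 14490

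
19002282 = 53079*358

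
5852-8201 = -2349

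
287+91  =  378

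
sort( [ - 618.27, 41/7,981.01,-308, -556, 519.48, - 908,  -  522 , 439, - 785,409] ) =[-908,  -  785,-618.27, - 556,-522, - 308, 41/7, 409, 439,519.48,  981.01 ]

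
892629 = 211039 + 681590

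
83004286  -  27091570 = 55912716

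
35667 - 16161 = 19506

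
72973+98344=171317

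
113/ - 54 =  - 113/54 = - 2.09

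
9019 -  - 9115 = 18134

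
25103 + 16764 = 41867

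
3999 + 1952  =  5951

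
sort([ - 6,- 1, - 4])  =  [ - 6, - 4, - 1]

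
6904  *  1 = 6904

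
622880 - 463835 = 159045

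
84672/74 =42336/37 = 1144.22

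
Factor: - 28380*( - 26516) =752524080  =  2^4*3^1*5^1*7^1*11^1*43^1*947^1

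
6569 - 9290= - 2721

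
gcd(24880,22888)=8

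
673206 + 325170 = 998376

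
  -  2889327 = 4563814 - 7453141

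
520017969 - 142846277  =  377171692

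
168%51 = 15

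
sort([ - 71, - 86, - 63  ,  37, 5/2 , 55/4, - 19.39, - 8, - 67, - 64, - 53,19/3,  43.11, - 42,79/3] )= [ - 86,-71, - 67, - 64, - 63,  -  53, - 42 , - 19.39,- 8,5/2,  19/3, 55/4, 79/3, 37, 43.11 ] 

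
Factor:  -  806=  -  2^1*13^1*31^1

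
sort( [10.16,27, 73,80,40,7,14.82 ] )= [ 7, 10.16,14.82,27,40, 73, 80 ]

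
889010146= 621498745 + 267511401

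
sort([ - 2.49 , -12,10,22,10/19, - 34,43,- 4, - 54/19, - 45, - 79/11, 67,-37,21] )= [  -  45 ,  -  37 , - 34,-12,-79/11,-4, - 54/19 , - 2.49, 10/19,10,21,22,43,67 ]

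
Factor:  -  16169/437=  - 37=- 37^1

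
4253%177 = 5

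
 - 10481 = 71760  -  82241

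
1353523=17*79619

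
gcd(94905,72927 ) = 999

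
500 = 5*100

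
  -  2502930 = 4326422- 6829352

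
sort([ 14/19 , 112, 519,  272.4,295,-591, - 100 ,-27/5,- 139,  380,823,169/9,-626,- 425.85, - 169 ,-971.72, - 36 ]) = [- 971.72,-626, - 591, -425.85,-169, -139, - 100 , - 36, - 27/5, 14/19,169/9,112 , 272.4,295 , 380,  519, 823 ] 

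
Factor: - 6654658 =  - 2^1*3327329^1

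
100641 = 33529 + 67112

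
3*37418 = 112254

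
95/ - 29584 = - 1 + 29489/29584 = -0.00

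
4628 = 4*1157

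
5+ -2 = 3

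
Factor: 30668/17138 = 34/19 = 2^1 * 17^1 * 19^ ( - 1 )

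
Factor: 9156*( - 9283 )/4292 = - 21248787/1073   =  - 3^1 * 7^1 * 29^( - 1 )*37^(- 1 )*109^1*9283^1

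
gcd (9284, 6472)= 4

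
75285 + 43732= 119017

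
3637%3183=454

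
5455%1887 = 1681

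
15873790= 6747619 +9126171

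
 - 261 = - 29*9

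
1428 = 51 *28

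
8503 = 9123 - 620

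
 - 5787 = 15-5802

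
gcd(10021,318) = 1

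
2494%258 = 172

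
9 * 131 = 1179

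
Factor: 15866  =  2^1*7933^1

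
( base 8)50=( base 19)22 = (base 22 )1I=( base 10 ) 40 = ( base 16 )28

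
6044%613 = 527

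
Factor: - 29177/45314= - 2^( - 1) * 139^( - 1 )*179^1 = - 179/278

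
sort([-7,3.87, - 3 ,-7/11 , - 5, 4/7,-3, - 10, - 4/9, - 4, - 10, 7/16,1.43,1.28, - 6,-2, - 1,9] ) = [ - 10,-10,- 7, - 6  ,-5, - 4, -3, - 3,  -  2, - 1, - 7/11,-4/9, 7/16 , 4/7,1.28,1.43,3.87,9 ] 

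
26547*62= 1645914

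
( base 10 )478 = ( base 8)736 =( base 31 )FD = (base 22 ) lg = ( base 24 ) JM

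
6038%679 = 606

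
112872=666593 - 553721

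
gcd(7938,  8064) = 126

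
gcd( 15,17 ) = 1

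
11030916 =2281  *4836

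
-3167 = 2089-5256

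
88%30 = 28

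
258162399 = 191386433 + 66775966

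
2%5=2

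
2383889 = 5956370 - 3572481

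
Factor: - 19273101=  - 3^1* 197^1*32611^1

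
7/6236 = 7/6236=0.00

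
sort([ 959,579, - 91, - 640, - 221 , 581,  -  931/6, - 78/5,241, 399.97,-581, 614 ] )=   [ - 640, -581, - 221, - 931/6, - 91, - 78/5, 241, 399.97, 579 , 581,614, 959]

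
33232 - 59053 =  - 25821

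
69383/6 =69383/6 = 11563.83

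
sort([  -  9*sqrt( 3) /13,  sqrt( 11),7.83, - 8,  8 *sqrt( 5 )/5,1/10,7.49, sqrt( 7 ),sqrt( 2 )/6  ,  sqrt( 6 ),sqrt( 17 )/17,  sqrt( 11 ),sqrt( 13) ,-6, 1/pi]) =[ - 8, - 6, - 9*sqrt(3) /13,1/10,  sqrt(2) /6 , sqrt( 17) /17, 1/pi,  sqrt(6),sqrt(7),sqrt(11),  sqrt( 11 ),8*sqrt( 5)/5,sqrt( 13),7.49, 7.83 ]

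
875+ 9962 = 10837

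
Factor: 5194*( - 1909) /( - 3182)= 7^2 * 23^1*37^( - 1 )* 43^( - 1)*53^1 * 83^1 = 4957673/1591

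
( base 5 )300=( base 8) 113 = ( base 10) 75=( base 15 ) 50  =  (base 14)55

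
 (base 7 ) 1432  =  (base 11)471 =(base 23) 11a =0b1000110010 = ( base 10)562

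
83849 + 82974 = 166823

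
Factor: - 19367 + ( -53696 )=-73063^1 = -73063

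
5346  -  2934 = 2412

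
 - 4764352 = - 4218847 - 545505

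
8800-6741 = 2059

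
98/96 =49/48 = 1.02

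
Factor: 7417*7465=5^1 * 1493^1*7417^1= 55367905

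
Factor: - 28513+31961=2^3*431^1 = 3448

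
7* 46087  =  322609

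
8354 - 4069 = 4285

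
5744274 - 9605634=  - 3861360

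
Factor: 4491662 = 2^1*7^1*320833^1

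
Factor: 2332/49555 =2^2*5^( - 1) * 17^( - 1) = 4/85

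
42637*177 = 7546749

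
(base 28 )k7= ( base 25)mh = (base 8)1067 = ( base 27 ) L0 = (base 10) 567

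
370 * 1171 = 433270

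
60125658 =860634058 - 800508400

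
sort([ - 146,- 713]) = [ - 713, - 146] 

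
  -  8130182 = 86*( - 94537)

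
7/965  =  7/965 = 0.01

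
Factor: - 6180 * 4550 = - 28119000 =-2^3*3^1 * 5^3 * 7^1*13^1*103^1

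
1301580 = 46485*28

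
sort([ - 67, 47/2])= [ - 67,47/2]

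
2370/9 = 790/3 = 263.33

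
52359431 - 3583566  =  48775865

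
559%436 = 123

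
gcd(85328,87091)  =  1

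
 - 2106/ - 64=1053/32 = 32.91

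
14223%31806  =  14223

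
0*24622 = 0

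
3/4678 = 3/4678=0.00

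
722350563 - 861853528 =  - 139502965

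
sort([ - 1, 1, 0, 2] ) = [-1, 0,  1, 2 ] 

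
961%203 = 149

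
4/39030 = 2/19515 = 0.00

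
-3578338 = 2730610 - 6308948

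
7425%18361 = 7425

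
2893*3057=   8843901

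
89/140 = 89/140 =0.64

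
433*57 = 24681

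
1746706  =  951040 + 795666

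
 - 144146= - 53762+-90384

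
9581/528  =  18 + 7/48 = 18.15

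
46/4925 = 46/4925 = 0.01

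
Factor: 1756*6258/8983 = 2^3* 3^1*7^1*13^(-1) *149^1*439^1*691^( - 1) =10989048/8983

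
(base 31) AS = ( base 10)338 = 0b101010010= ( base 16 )152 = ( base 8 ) 522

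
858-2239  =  - 1381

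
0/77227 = 0 = 0.00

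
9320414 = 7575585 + 1744829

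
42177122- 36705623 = 5471499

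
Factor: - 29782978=-2^1*73^1 * 137^1*1489^1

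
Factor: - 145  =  -5^1*29^1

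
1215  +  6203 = 7418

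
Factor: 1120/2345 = 32/67 = 2^5*67^( - 1)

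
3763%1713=337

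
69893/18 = 69893/18=3882.94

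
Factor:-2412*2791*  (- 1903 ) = 2^2 *3^2*11^1*  67^1*173^1*2791^1 = 12810790476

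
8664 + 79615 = 88279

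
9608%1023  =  401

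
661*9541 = 6306601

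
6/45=2/15 = 0.13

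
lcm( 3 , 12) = 12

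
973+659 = 1632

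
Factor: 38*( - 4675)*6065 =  - 1077447250=- 2^1 * 5^3*11^1*17^1*19^1*1213^1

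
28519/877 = 28519/877 = 32.52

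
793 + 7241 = 8034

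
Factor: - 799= - 17^1*47^1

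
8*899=7192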